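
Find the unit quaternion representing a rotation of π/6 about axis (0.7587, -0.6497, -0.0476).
0.9659 + 0.1964i - 0.1682j - 0.0123k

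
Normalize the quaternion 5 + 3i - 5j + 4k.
0.5774 + 0.3464i - 0.5774j + 0.4619k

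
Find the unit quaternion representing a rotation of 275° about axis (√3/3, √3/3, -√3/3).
-0.7373 + 0.3901i + 0.3901j - 0.3901k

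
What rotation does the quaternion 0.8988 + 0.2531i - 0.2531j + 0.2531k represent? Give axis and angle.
axis = (√3/3, -√3/3, √3/3), θ = 52°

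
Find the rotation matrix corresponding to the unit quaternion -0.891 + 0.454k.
[[0.5878, 0.809, 0], [-0.809, 0.5878, 0], [0, 0, 1]]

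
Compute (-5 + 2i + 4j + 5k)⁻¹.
-0.0714 - 0.0286i - 0.0571j - 0.0714k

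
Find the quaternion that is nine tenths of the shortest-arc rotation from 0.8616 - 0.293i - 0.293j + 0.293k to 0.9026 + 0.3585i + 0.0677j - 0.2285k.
0.9373 + 0.2983i + 0.0287j - 0.1778k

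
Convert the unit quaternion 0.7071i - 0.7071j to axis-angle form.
axis = (√2/2, -√2/2, 0), θ = π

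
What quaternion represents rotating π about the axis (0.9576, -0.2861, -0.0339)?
0.9576i - 0.2861j - 0.0339k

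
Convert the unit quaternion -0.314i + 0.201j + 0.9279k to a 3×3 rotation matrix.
[[-0.8028, -0.1262, -0.5827], [-0.1262, -0.9192, 0.373], [-0.5827, 0.373, 0.722]]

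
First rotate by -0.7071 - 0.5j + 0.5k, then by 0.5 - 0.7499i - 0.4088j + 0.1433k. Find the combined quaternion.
-0.6296 + 0.3975i + 0.414j + 0.5236k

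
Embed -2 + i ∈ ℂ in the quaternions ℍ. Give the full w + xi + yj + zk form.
-2 + i + 0j + 0k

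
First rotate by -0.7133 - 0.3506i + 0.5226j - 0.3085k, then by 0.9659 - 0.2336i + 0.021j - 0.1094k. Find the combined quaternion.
-0.8156 - 0.1213i + 0.4561j - 0.3347k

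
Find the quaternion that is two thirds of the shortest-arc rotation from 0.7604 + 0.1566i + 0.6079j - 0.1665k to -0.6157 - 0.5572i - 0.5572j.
0.6806 + 0.4329i + 0.5883j - 0.0573k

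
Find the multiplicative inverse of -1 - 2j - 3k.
-0.0714 + 0.1429j + 0.2143k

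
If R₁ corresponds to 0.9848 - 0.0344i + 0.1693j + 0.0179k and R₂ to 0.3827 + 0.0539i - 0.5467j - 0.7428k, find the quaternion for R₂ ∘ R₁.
0.4846 + 0.1559i - 0.449j - 0.7343k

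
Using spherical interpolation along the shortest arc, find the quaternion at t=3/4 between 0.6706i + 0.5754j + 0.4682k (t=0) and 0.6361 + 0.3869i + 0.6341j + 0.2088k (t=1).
0.4985 + 0.4872i + 0.6548j + 0.2921k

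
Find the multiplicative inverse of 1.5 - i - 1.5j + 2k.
0.1579 + 0.1053i + 0.1579j - 0.2105k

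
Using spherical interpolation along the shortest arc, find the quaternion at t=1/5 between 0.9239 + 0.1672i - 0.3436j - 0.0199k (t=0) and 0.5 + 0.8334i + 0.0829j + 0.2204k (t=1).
0.9008 + 0.3364i - 0.2723j + 0.0346k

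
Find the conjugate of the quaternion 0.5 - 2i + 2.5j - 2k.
0.5 + 2i - 2.5j + 2k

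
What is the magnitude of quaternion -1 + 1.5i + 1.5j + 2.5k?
3.428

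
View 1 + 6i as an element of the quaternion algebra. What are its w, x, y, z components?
1 + 6i + 0j + 0k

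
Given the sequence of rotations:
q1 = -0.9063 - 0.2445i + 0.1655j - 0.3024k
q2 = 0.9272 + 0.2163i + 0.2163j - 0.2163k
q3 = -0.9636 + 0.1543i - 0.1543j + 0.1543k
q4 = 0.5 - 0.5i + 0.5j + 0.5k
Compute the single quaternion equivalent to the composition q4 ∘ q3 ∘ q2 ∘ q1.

q2 · q1 = -0.8886 - 0.4523i + 0.0757j + 0.0043k
q3 · q2 · q1 = 0.9371 + 0.2864i - 0.0063j - 0.1994k
q4 · q3 · q2 · q1 = 0.7146 - 0.4219i + 0.5089j + 0.2288k
0.7146 - 0.4219i + 0.5089j + 0.2288k


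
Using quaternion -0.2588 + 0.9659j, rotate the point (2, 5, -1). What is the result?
(-1.232, 5, 1.866)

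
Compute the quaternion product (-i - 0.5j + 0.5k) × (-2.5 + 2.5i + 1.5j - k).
3.75 + 2.25i + 1.5j - 1.5k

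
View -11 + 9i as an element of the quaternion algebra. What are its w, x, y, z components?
-11 + 9i + 0j + 0k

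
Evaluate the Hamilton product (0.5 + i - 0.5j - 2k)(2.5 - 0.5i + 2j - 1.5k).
-0.25 + 7i + 2.25j - 4k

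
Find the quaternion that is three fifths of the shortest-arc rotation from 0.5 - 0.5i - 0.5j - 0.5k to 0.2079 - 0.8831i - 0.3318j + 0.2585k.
0.3659 - 0.8138i - 0.4481j - 0.0565k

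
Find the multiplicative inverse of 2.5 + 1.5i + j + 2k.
0.1852 - 0.1111i - 0.0741j - 0.1481k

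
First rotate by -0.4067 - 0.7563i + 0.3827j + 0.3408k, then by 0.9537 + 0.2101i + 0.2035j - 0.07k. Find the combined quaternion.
-0.283 - 0.7106i + 0.2636j + 0.5878k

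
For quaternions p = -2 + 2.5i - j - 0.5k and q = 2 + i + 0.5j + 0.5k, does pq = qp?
No: pq = -5.75 + 2.75i - 4.75j + 0.25k ≠ -5.75 + 3.25i - 1.25j - 4.25k = qp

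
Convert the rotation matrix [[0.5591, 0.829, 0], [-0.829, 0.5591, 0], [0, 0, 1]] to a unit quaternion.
0.8829 - 0.4695k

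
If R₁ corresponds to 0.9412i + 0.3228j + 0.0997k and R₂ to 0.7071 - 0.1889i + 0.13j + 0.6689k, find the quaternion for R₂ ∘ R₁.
0.0691 + 0.4626i + 0.8767j - 0.1128k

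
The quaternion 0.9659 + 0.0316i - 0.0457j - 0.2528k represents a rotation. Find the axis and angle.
axis = (0.1221, -0.1766, -0.9767), θ = π/6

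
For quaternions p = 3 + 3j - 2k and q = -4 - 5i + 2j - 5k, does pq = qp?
No: pq = -28 - 26i + 4j + 8k ≠ -28 - 4i - 16j - 22k = qp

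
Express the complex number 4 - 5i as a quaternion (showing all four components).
4 - 5i + 0j + 0k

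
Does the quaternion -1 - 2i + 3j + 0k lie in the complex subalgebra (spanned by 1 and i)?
No. The quaternion -1 - 2i + 3j has j-coefficient y = 3 and k-coefficient z = 0, not both zero, so it does not lie in the complex subalgebra spanned by 1 and i.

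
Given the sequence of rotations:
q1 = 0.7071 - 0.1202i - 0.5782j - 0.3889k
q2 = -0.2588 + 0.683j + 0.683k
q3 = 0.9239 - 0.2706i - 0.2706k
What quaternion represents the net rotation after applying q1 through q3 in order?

q2 · q1 = 0.4775 + 0.1604i + 0.5505j + 0.6657k
q3 · q2 · q1 = 0.6647 + 0.1679i + 0.6453j + 0.3369k
0.6647 + 0.1679i + 0.6453j + 0.3369k


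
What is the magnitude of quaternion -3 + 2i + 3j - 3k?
√31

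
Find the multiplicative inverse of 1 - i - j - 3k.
0.0833 + 0.0833i + 0.0833j + 0.25k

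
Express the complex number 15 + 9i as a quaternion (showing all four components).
15 + 9i + 0j + 0k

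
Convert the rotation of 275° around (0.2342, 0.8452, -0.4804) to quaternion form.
-0.7373 + 0.1582i + 0.571j - 0.3246k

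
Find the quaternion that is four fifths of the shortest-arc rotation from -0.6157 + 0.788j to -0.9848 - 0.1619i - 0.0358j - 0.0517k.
-0.9777 - 0.1372i + 0.1529j - 0.0438k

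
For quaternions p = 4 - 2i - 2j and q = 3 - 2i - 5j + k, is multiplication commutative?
No: pq = -2 - 16i - 24j + 10k ≠ -2 - 12i - 28j - 2k = qp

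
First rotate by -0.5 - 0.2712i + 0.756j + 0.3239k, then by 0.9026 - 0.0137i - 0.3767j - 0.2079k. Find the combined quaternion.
-0.1029 - 0.2028i + 0.9315j + 0.2838k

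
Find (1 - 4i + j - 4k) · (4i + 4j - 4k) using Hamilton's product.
-4 + 16i - 28j - 24k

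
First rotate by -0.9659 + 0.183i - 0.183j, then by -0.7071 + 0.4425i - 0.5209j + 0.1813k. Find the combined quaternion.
0.5067 - 0.5236i + 0.6657j - 0.1608k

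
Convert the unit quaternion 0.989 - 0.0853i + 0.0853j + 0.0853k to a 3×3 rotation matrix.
[[0.9709, -0.1833, 0.1542], [0.1542, 0.9709, 0.1833], [-0.1833, -0.1542, 0.9709]]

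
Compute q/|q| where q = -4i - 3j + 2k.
-0.7428i - 0.5571j + 0.3714k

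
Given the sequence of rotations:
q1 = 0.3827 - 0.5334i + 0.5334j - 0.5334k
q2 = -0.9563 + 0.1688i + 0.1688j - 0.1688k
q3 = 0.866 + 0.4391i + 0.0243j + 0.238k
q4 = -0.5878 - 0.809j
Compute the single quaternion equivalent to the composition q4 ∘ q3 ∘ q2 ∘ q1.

q2 · q1 = -0.456 + 0.5747i - 0.2654j + 0.6256k
q3 · q2 · q1 = -0.7897 + 0.3758i - 0.3788j + 0.3027k
q4 · q3 · q2 · q1 = 0.1577 - 0.4658i + 0.8615j + 0.1261k
0.1577 - 0.4658i + 0.8615j + 0.1261k


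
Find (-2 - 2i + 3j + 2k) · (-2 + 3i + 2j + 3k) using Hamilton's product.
-2 + 3i + 2j - 23k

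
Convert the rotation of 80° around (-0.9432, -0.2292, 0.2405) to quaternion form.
0.766 - 0.6063i - 0.1473j + 0.1546k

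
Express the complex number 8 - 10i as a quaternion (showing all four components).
8 - 10i + 0j + 0k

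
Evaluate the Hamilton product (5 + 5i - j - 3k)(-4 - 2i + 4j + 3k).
3 - 21i + 15j + 45k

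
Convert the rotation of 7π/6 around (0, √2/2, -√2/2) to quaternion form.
-0.2588 + 0.683j - 0.683k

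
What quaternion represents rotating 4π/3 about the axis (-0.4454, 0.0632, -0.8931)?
-0.5 - 0.3857i + 0.0547j - 0.7734k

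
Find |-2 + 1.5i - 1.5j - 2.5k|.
3.841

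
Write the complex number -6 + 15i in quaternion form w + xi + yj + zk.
-6 + 15i + 0j + 0k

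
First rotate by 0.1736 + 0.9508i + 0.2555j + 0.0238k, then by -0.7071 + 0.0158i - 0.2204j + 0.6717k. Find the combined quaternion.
-0.0974 - 0.8464i + 0.4194j + 0.3134k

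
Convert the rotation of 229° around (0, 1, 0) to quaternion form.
-0.4147 + 0.91j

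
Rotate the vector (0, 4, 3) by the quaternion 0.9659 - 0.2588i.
(0, 4.964, 0.598)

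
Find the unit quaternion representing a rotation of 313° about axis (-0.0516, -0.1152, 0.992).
-0.9171 - 0.0206i - 0.0459j + 0.3956k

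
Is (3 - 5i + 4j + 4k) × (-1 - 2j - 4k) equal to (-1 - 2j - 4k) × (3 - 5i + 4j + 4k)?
No: pq = 21 - 3i - 30j - 6k ≠ 21 + 13i + 10j - 26k = qp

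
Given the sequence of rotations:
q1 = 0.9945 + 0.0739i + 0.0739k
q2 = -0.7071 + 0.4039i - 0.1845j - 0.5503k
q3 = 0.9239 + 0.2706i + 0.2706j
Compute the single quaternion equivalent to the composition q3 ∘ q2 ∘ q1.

q2 · q1 = -0.6924 + 0.3358i - 0.254j - 0.5859k
q3 · q2 · q1 = -0.6618 - 0.0357i - 0.2635j - 0.7009k
-0.6618 - 0.0357i - 0.2635j - 0.7009k


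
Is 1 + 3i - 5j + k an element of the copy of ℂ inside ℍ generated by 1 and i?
No. The quaternion 1 + 3i - 5j + k has j-coefficient y = -5 and k-coefficient z = 1, not both zero, so it does not lie in the complex subalgebra spanned by 1 and i.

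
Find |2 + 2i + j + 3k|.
√18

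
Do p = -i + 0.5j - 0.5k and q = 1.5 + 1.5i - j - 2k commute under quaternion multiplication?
No: pq = 1 - 3i - 2j - 0.5k ≠ 1 + 3.5j - k = qp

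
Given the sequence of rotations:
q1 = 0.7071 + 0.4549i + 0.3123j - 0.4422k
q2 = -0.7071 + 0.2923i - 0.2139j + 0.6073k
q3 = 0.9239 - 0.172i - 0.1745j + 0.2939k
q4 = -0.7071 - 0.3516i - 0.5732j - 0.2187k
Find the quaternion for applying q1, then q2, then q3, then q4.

q2 · q1 = -0.2976 - 0.21i + 0.0334j + 0.9307k
q3 · q2 · q1 = -0.5788 - 0.3151i + 0.1812j + 0.73k
q4 · q3 · q2 · q1 = 0.562 + 0.0475i + 0.5292j - 0.6339k
0.562 + 0.0475i + 0.5292j - 0.6339k


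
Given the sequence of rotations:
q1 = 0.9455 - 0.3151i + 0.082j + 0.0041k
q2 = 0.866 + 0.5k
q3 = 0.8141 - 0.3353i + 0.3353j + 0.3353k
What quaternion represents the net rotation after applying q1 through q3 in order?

q2 · q1 = 0.8168 - 0.3139i - 0.0865j + 0.4763k
q3 · q2 · q1 = 0.429 - 0.3407i + 0.2579j + 0.7959k
0.429 - 0.3407i + 0.2579j + 0.7959k


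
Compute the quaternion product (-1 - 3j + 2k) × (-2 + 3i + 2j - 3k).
14 + 2i + 10j + 8k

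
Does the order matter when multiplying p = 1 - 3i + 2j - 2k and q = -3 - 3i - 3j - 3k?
Yes: pq = -12 - 6i - 12j + 18k ≠ -12 + 18i - 6j - 12k = qp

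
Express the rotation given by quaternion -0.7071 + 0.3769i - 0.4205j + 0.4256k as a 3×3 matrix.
[[0.2841, 0.2849, 0.9155], [-0.9189, 0.3536, 0.1751], [-0.2739, -0.8909, 0.3623]]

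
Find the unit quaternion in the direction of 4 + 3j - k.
0.7845 + 0.5883j - 0.1961k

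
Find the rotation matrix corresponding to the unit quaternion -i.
[[1, 0, 0], [0, -1, 0], [0, 0, -1]]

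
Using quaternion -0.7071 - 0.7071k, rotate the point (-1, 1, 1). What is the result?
(-1, -1, 1)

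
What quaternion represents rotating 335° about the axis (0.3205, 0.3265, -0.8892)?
-0.9763 + 0.0694i + 0.0707j - 0.1925k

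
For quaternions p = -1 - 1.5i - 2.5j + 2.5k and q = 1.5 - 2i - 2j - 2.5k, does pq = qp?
No: pq = -3.25 + 11i - 10.5j + 4.25k ≠ -3.25 - 11.5i + 7j + 8.25k = qp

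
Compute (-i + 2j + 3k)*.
i - 2j - 3k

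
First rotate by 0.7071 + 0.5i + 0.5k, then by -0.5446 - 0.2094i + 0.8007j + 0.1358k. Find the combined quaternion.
-0.3483 - 0.02i + 0.7388j - 0.5766k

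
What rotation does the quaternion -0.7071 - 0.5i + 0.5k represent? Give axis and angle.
axis = (-√2/2, 0, √2/2), θ = 3π/2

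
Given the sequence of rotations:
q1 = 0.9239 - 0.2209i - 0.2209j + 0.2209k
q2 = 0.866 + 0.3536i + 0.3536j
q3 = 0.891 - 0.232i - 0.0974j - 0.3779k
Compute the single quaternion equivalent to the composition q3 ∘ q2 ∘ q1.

q2 · q1 = 0.9563 + 0.2135i + 0.0573j + 0.1913k
q3 · q2 · q1 = 0.9795 - 0.0286i - 0.0784j - 0.1834k
0.9795 - 0.0286i - 0.0784j - 0.1834k


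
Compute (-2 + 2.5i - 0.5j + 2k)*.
-2 - 2.5i + 0.5j - 2k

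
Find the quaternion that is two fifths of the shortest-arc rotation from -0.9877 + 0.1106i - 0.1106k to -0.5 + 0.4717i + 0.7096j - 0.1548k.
-0.8881 + 0.2903i + 0.3257j - 0.1448k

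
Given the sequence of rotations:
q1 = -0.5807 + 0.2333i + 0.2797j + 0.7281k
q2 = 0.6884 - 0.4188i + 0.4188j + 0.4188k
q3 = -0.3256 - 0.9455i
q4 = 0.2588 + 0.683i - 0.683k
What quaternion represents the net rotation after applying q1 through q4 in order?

q2 · q1 = -0.7241 + 0.5916i + 0.352j + 0.0432k
q3 · q2 · q1 = 0.7951 + 0.492i - 0.0738j - 0.3469k
q4 · q3 · q2 · q1 = -0.3672 + 0.62i - 0.1182j - 0.6832k
-0.3672 + 0.62i - 0.1182j - 0.6832k


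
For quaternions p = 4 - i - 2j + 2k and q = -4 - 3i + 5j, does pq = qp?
No: pq = -9 - 18i + 22j - 19k ≠ -9 + 2i + 34j + 3k = qp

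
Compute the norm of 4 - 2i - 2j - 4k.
√40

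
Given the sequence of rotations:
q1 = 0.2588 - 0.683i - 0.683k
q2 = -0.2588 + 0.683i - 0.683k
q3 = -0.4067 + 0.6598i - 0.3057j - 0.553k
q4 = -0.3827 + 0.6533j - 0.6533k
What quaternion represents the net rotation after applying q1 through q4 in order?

q2 · q1 = -0.067 + 0.3535i + 0.933j
q3 · q2 · q1 = 0.0792 + 0.328i - 0.5545j + 0.7607k
q4 · q3 · q2 · q1 = 0.8289 + 0.0092i + 0.0497j - 0.5571k
0.8289 + 0.0092i + 0.0497j - 0.5571k


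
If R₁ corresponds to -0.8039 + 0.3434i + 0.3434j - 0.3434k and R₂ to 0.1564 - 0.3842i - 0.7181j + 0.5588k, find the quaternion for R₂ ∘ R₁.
0.4447 + 0.4173i + 0.6909j - 0.3883k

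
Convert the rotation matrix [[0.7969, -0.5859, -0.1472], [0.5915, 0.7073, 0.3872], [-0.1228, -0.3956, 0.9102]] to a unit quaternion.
0.9239 - 0.2118i - 0.0066j + 0.3186k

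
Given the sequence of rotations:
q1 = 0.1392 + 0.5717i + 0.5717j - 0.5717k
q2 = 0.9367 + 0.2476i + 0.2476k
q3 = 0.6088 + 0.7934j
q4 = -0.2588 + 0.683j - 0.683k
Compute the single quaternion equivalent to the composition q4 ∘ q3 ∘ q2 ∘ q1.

q2 · q1 = 0.1304 + 0.4284i + 0.8186j - 0.3595k
q3 · q2 · q1 = -0.5701 - 0.0244i + 0.6018j - 0.5588k
q4 · q3 · q2 · q1 = -0.6451 + 0.0357i - 0.5285j + 0.5507k
-0.6451 + 0.0357i - 0.5285j + 0.5507k


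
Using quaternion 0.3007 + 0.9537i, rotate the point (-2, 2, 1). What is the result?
(-2, -2.212, 0.328)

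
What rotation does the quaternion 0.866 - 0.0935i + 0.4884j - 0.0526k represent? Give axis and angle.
axis = (-0.187, 0.9767, -0.1052), θ = π/3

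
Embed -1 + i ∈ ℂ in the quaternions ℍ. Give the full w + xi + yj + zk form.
-1 + i + 0j + 0k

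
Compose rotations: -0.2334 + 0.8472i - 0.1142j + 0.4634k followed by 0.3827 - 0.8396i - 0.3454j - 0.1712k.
0.6619 + 0.3406i + 0.2809j + 0.6058k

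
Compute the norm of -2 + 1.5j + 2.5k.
3.536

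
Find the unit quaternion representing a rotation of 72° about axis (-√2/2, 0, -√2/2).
0.809 - 0.4156i - 0.4156k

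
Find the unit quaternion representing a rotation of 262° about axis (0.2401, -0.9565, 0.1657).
-0.6561 + 0.1812i - 0.7219j + 0.1251k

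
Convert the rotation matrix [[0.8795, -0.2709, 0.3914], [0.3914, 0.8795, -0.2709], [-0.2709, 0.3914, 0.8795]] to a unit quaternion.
0.9537 + 0.1736i + 0.1736j + 0.1736k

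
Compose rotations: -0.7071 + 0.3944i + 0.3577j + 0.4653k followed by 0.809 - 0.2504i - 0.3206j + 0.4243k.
-0.556 + 0.1952i + 0.7999j + 0.1133k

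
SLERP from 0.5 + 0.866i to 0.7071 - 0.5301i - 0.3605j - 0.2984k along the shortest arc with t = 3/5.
-0.2695 + 0.8922i + 0.2792j + 0.2311k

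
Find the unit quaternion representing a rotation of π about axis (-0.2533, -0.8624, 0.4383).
-0.2533i - 0.8624j + 0.4383k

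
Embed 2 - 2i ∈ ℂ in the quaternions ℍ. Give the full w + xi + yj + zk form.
2 - 2i + 0j + 0k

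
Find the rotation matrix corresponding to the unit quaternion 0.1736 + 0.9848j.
[[-0.9397, 0, 0.3419], [0, 1, 0], [-0.3419, 0, -0.9397]]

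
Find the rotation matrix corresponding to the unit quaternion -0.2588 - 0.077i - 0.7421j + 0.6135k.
[[-0.8542, 0.4318, 0.2896], [-0.2033, 0.2354, -0.9504], [-0.4786, -0.8707, -0.1133]]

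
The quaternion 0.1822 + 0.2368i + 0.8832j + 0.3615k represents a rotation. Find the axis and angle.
axis = (0.2408, 0.8982, 0.3677), θ = 159°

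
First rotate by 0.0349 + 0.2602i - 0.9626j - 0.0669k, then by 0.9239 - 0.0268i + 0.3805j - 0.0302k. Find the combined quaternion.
0.4035 + 0.1849i - 0.8857j - 0.1361k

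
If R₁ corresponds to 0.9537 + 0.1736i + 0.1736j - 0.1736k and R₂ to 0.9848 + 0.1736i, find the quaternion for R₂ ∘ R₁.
0.9091 + 0.3365i + 0.2011j - 0.1408k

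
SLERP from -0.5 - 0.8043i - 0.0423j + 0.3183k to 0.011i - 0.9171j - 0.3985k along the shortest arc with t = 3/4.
-0.1809 - 0.3009i + 0.8081j + 0.473k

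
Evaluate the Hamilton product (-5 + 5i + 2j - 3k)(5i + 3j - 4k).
-43 - 24i - 10j + 25k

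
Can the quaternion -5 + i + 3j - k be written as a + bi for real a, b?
No. The quaternion -5 + i + 3j - k has j-coefficient y = 3 and k-coefficient z = -1, not both zero, so it does not lie in the complex subalgebra spanned by 1 and i.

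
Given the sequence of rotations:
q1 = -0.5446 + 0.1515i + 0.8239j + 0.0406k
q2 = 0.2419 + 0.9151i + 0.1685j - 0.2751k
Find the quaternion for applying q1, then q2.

q2 · q1 = -0.398 - 0.2282i + 0.0287j + 0.8881k
-0.398 - 0.2282i + 0.0287j + 0.8881k


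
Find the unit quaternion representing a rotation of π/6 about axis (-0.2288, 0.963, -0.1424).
0.9659 - 0.0592i + 0.2492j - 0.0369k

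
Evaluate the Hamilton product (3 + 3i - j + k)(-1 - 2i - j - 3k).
5 - 5i + 5j - 15k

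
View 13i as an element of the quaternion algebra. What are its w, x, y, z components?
0 + 13i + 0j + 0k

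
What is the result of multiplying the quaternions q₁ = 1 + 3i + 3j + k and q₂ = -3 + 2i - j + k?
-7 - 3i - 11j - 11k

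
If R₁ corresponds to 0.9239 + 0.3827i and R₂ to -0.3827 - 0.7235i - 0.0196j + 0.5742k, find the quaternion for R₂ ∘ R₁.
-0.0767 - 0.8149i + 0.2016j + 0.538k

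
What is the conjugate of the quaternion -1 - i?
-1 + i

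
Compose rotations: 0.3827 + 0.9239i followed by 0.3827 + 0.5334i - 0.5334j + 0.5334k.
-0.3463 + 0.5577i + 0.2887j + 0.6969k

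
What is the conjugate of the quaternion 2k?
-2k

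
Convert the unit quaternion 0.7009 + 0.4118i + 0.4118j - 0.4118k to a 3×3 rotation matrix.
[[0.3217, 0.9164, 0.2381], [-0.2381, 0.3217, -0.9164], [-0.9164, 0.2381, 0.3217]]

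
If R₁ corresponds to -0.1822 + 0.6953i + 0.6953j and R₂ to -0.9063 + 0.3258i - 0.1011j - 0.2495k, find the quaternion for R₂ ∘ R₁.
0.0089 - 0.516i - 0.7852j + 0.3423k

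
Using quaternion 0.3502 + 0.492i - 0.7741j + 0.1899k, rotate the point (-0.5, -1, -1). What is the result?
(1.385, 0.509, 0.267)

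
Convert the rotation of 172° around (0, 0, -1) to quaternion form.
0.0698 - 0.9976k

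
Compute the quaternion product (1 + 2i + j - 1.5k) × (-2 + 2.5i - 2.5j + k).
-3 - 4.25i - 10.25j - 3.5k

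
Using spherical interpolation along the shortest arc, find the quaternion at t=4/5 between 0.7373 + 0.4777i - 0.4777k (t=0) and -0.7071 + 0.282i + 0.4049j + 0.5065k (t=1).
0.7626 - 0.1282i - 0.3405j - 0.5348k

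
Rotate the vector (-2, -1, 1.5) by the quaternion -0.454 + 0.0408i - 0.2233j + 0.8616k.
(0.814, 1.568, 2.032)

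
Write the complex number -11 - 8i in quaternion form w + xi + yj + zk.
-11 - 8i + 0j + 0k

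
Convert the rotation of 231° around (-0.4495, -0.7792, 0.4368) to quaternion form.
-0.4305 - 0.4057i - 0.7033j + 0.3942k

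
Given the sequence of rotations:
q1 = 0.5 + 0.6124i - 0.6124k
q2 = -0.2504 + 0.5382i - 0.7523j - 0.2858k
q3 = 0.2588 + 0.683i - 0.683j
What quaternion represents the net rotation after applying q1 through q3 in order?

q2 · q1 = -0.6298 + 0.5765i - 0.2216j + 0.4712k
q3 · q2 · q1 = -0.7081 - 0.6028i + 0.051j + 0.3643k
-0.7081 - 0.6028i + 0.051j + 0.3643k


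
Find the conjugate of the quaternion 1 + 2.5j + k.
1 - 2.5j - k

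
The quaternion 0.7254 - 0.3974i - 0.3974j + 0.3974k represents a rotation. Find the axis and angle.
axis = (-√3/3, -√3/3, √3/3), θ = 87°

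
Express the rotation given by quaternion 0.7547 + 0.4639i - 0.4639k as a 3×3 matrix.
[[0.5696, 0.7002, -0.4304], [-0.7002, 0.1392, -0.7002], [-0.4304, 0.7002, 0.5696]]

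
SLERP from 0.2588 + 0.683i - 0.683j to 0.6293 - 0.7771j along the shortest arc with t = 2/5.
0.443 + 0.44i - 0.7811j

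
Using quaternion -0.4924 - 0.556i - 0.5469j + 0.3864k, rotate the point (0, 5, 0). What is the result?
(4.943, 0.416, 0.625)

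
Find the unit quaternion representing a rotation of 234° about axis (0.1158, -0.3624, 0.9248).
-0.454 + 0.1032i - 0.3229j + 0.824k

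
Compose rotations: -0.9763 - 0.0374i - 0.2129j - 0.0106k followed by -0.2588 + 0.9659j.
0.4583 - 0.0006i - 0.8879j + 0.0389k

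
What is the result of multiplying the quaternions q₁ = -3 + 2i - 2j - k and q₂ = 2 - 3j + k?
-11 - i + 3j - 11k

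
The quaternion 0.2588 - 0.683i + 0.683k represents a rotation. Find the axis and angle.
axis = (-√2/2, 0, √2/2), θ = 5π/6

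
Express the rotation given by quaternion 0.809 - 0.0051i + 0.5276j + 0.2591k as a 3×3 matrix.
[[0.309, -0.4246, 0.851], [0.4138, 0.8657, 0.2817], [-0.8563, 0.2652, 0.4432]]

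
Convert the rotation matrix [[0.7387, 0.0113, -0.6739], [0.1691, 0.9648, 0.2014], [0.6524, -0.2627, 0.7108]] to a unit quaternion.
0.9239 - 0.1256i - 0.3589j + 0.0427k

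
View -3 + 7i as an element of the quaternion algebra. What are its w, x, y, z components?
-3 + 7i + 0j + 0k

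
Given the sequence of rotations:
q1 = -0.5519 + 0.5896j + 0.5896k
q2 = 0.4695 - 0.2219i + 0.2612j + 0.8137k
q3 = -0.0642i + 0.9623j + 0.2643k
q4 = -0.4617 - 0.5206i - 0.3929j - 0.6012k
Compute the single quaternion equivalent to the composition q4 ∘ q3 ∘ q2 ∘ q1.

q2 · q1 = -0.8929 - 0.2033i + 0.2635j - 0.3031k
q3 · q2 · q1 = -0.1865 - 0.304i - 0.9324j - 0.0573k
q4 · q3 · q2 · q1 = -0.4729 - 0.3006i + 0.6567j + 0.5045k
-0.4729 - 0.3006i + 0.6567j + 0.5045k


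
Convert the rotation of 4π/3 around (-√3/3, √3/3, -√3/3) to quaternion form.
-0.5 - 0.5i + 0.5j - 0.5k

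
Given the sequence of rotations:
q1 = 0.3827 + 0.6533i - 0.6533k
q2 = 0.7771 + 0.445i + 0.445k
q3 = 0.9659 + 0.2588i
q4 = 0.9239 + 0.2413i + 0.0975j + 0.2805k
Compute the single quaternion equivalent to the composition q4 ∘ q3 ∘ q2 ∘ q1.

q2 · q1 = 0.2974 + 0.678i + 0.5814j - 0.3374k
q3 · q2 · q1 = 0.1118 + 0.7318i + 0.6489j - 0.1754k
q4 · q3 · q2 · q1 = -0.0874 + 0.504i + 0.858j - 0.0455k
-0.0874 + 0.504i + 0.858j - 0.0455k


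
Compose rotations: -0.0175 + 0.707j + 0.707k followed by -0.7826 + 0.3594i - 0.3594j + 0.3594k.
0.0137 - 0.5145i - 0.8011j - 0.3055k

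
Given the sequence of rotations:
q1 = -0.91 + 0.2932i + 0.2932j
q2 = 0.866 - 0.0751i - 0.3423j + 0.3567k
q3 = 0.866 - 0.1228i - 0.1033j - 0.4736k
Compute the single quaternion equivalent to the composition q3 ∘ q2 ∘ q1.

q2 · q1 = -0.6657 + 0.2177i + 0.67j - 0.2463k
q3 · q2 · q1 = -0.5972 + 0.613i + 0.5156j + 0.0422k
-0.5972 + 0.613i + 0.5156j + 0.0422k


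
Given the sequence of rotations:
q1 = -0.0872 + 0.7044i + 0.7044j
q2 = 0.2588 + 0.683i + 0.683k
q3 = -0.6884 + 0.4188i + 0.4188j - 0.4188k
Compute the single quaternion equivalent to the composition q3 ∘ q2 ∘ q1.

q2 · q1 = -0.5037 - 0.3584i + 0.6634j + 0.4215k
q3 · q2 · q1 = 0.3955 + 0.4901i - 0.6941j + 0.3487k
0.3955 + 0.4901i - 0.6941j + 0.3487k


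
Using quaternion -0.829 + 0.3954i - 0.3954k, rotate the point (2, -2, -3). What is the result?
(3.624, -1.405, -1.376)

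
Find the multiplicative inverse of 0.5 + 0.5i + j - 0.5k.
0.2857 - 0.2857i - 0.5714j + 0.2857k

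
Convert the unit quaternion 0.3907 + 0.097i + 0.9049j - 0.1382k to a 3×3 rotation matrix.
[[-0.6759, 0.2835, 0.6803], [0.0676, 0.943, -0.3259], [-0.7339, -0.1743, -0.6565]]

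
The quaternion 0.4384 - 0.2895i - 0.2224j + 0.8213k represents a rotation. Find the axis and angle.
axis = (-0.3221, -0.2474, 0.9138), θ = 128°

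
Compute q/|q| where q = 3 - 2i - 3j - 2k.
0.5883 - 0.3922i - 0.5883j - 0.3922k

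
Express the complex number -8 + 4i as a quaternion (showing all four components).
-8 + 4i + 0j + 0k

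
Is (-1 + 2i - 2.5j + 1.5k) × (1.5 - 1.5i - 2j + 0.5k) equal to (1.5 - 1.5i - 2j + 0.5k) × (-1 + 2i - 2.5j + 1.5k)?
No: pq = -4.25 + 6.25i - 5j - 6k ≠ -4.25 + 2.75i + 1.5j + 9.5k = qp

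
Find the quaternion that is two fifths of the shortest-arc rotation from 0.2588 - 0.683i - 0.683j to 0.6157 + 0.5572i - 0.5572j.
0.5299 - 0.2163i - 0.82j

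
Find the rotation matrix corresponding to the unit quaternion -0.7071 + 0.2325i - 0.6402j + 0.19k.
[[0.1081, -0.029, 0.9937], [-0.5664, 0.8197, 0.0855], [-0.817, -0.5721, 0.0722]]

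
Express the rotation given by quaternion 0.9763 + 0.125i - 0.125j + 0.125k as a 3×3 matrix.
[[0.9375, -0.2753, -0.2128], [0.2128, 0.9375, -0.2753], [0.2753, 0.2128, 0.9375]]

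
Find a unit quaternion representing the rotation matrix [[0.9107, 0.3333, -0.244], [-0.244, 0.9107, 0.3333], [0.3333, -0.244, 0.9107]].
0.9659 - 0.1494i - 0.1494j - 0.1494k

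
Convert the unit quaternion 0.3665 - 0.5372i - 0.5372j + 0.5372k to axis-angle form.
axis = (-√3/3, -√3/3, √3/3), θ = 137°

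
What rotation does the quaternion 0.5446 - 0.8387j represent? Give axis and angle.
axis = (0, -1, 0), θ = 114°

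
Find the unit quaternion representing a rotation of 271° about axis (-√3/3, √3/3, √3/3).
-0.7133 - 0.4047i + 0.4047j + 0.4047k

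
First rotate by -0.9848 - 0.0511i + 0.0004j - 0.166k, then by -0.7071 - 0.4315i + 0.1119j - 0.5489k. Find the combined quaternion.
0.5831 + 0.4427i - 0.1541j + 0.6635k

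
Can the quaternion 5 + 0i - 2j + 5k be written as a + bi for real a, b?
No. The quaternion 5 - 2j + 5k has j-coefficient y = -2 and k-coefficient z = 5, not both zero, so it does not lie in the complex subalgebra spanned by 1 and i.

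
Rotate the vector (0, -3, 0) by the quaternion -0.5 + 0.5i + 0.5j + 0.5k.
(-3, 0, 0)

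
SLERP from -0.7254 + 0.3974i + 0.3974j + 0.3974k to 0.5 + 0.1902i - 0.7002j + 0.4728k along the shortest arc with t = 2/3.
-0.6844 + 0.0192i + 0.7016j - 0.1974k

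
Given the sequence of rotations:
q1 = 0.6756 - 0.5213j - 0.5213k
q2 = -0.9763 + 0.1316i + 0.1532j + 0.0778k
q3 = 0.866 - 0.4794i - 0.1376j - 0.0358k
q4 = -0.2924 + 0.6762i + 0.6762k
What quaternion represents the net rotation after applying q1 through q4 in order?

q2 · q1 = -0.5392 + 0.0496i + 0.6811j + 0.4929k
q3 · q2 · q1 = -0.3318 + 0.258i + 0.8985j + 0.1265k
q4 · q3 · q2 · q1 = -0.163 - 0.9074i - 0.1738j + 0.3462k
-0.163 - 0.9074i - 0.1738j + 0.3462k


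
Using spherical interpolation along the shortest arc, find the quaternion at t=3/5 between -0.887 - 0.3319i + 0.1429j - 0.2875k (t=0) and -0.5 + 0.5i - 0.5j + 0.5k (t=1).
-0.8983 + 0.2053i - 0.3128j + 0.2305k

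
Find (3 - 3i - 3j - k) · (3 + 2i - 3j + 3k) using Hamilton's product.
9 - 15i - 11j + 21k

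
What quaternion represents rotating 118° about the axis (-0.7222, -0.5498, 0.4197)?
0.515 - 0.619i - 0.4713j + 0.3598k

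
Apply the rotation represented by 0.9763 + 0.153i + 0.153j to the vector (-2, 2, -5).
(-3.306, 3.306, -3.337)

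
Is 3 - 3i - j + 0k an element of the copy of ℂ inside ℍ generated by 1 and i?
No. The quaternion 3 - 3i - j has j-coefficient y = -1 and k-coefficient z = 0, not both zero, so it does not lie in the complex subalgebra spanned by 1 and i.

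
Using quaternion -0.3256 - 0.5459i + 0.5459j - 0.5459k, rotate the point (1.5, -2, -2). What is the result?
(1.134, 1.926, 2.292)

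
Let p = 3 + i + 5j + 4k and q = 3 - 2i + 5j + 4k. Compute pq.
-30 - 3i + 18j + 39k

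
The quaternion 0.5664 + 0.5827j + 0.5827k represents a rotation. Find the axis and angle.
axis = (0, √2/2, √2/2), θ = 111°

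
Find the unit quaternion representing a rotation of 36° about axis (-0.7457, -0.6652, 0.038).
0.9511 - 0.2304i - 0.2056j + 0.0117k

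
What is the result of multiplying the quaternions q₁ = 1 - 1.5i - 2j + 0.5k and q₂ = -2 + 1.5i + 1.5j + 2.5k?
2 - 1.25i + 10j + 2.25k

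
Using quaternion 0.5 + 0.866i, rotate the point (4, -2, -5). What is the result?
(4, 5.33, 0.768)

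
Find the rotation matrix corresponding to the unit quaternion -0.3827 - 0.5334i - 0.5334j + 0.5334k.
[[-0.1381, 0.9773, -0.1608], [0.1608, -0.1381, -0.9773], [-0.9773, -0.1608, -0.1381]]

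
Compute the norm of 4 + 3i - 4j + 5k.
√66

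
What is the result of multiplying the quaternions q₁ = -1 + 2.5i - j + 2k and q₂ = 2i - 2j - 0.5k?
-6 + 2.5i + 7.25j - 2.5k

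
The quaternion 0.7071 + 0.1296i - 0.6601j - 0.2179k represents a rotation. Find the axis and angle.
axis = (0.1833, -0.9335, -0.3082), θ = π/2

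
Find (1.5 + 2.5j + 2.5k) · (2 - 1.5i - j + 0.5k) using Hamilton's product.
4.25 + 1.5i - 0.25j + 9.5k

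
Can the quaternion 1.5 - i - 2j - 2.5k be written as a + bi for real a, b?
No. The quaternion 1.5 - i - 2j - 2.5k has j-coefficient y = -2 and k-coefficient z = -2.5, not both zero, so it does not lie in the complex subalgebra spanned by 1 and i.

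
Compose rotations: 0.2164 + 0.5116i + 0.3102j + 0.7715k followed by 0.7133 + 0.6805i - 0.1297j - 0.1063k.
-0.0715 + 0.4451i - 0.3862j + 0.8048k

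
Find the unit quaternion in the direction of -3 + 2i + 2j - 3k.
-0.5883 + 0.3922i + 0.3922j - 0.5883k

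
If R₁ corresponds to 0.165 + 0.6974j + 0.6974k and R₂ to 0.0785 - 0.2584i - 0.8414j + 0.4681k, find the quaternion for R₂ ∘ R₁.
0.2733 - 0.9559i + 0.0961j - 0.0482k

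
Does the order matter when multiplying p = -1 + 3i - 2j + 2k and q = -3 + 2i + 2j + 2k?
Yes: pq = -3 - 19i + 2j + 2k ≠ -3 - 3i + 6j - 18k = qp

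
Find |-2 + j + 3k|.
√14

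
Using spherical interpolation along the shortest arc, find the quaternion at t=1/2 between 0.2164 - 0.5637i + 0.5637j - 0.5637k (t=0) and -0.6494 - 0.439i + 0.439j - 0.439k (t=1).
-0.2419 - 0.5602i + 0.5602j - 0.5602k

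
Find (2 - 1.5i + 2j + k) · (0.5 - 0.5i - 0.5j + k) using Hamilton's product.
0.25 + 0.75i + j + 4.25k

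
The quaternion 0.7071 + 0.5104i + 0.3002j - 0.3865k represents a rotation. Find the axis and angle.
axis = (0.7218, 0.4245, -0.5466), θ = π/2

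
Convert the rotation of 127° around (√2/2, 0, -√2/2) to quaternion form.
0.4462 + 0.6328i - 0.6328k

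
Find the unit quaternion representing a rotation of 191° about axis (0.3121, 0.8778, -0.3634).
-0.0958 + 0.3107i + 0.8738j - 0.3617k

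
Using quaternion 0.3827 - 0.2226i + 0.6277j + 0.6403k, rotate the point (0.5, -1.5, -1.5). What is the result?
(0.557, -1.477, -1.502)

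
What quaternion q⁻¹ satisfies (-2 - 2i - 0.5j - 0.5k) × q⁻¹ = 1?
-0.2353 + 0.2353i + 0.0588j + 0.0588k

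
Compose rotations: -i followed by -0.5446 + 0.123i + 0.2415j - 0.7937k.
0.123 + 0.5446i + 0.7937j + 0.2415k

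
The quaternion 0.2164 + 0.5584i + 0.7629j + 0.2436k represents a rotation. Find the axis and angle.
axis = (0.572, 0.7814, 0.2495), θ = 155°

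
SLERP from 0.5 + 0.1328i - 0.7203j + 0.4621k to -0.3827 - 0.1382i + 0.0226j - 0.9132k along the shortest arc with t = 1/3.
0.5013 + 0.1468i - 0.5245j + 0.6724k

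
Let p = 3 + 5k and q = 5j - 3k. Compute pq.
15 - 25i + 15j - 9k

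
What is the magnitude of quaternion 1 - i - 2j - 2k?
√10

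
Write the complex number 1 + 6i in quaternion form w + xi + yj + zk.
1 + 6i + 0j + 0k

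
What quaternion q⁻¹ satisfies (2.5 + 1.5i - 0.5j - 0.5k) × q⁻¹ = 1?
0.2778 - 0.1667i + 0.0556j + 0.0556k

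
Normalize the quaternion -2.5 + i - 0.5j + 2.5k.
-0.6742 + 0.2697i - 0.1348j + 0.6742k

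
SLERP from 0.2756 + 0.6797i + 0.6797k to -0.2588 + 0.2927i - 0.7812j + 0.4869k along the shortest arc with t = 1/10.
0.2266 + 0.6733i - 0.096j + 0.6972k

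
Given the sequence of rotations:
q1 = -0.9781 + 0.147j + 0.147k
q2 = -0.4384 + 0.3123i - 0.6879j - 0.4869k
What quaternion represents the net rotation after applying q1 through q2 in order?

q2 · q1 = 0.6015 - 0.335i + 0.5625j + 0.4577k
0.6015 - 0.335i + 0.5625j + 0.4577k


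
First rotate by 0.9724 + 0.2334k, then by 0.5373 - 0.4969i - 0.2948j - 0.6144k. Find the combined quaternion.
0.6659 - 0.552i - 0.1707j - 0.472k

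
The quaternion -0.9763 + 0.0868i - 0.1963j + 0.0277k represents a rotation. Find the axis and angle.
axis = (0.4011, -0.9071, 0.128), θ = 335°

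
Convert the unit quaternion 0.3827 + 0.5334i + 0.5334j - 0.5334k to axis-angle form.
axis = (√3/3, √3/3, -√3/3), θ = 3π/4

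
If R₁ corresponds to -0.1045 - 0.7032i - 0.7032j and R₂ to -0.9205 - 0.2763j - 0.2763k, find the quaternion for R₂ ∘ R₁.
-0.0981 + 0.453i + 0.8705j - 0.1654k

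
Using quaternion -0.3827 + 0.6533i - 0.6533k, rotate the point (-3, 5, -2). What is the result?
(-1.232, -6.036, -0.232)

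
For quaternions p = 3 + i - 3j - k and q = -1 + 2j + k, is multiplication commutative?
No: pq = 4 - 2i + 8j + 6k ≠ 4 + 10j + 2k = qp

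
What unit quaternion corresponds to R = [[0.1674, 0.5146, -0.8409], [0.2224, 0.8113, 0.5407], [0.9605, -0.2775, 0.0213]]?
0.7071 - 0.2893i - 0.6369j - 0.1033k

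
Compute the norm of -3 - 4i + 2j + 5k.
√54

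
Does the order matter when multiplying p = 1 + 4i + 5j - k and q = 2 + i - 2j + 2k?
Yes: pq = 10 + 17i - j - 13k ≠ 10 + i + 17j + 13k = qp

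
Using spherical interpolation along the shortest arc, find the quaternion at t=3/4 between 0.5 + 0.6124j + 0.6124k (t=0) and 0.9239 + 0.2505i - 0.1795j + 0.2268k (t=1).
0.9057 + 0.2049i + 0.0369j + 0.3692k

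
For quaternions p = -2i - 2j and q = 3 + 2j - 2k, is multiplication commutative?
No: pq = 4 - 2i - 10j - 4k ≠ 4 - 10i - 2j + 4k = qp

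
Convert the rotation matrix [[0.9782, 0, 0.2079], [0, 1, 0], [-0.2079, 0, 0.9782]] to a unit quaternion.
0.9945 + 0.1045j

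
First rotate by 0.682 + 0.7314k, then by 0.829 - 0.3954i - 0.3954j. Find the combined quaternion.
0.5654 - 0.5589i + 0.0195j + 0.6063k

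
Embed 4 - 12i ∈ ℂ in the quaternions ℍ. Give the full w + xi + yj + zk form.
4 - 12i + 0j + 0k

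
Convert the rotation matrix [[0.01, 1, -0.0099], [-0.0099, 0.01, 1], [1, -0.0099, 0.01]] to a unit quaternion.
0.5074 - 0.4975i - 0.4975j - 0.4975k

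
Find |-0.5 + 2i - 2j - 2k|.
3.5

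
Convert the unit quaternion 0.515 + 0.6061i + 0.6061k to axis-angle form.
axis = (√2/2, 0, √2/2), θ = 118°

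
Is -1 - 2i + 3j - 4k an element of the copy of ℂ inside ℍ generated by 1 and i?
No. The quaternion -1 - 2i + 3j - 4k has j-coefficient y = 3 and k-coefficient z = -4, not both zero, so it does not lie in the complex subalgebra spanned by 1 and i.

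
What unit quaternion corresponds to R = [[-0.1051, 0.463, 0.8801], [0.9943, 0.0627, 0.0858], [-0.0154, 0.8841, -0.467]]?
0.3502 + 0.5699i + 0.6393j + 0.3793k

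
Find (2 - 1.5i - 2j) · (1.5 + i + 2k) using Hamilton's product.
4.5 - 4.25i + 6k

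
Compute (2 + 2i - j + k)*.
2 - 2i + j - k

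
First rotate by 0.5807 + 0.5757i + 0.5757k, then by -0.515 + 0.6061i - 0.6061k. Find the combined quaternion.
-0.2991 + 0.0555i - 0.6979j - 0.6484k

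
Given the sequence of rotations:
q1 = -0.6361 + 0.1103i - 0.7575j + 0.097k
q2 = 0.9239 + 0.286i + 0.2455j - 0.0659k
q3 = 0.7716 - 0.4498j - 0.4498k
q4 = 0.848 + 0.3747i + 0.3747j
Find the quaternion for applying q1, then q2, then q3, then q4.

q2 · q1 = -0.4269 - 0.1061i - 0.891j - 0.1122k
q3 · q2 · q1 = -0.7806 - 0.4322i - 0.4478j + 0.0577k
q4 · q3 · q2 · q1 = -0.3322 - 0.6374i - 0.6938j + 0.0431k
-0.3322 - 0.6374i - 0.6938j + 0.0431k


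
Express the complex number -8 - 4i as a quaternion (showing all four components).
-8 - 4i + 0j + 0k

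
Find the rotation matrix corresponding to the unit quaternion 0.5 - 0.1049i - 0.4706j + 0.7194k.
[[-0.478, -0.6207, -0.6215], [0.8181, -0.0571, -0.5722], [0.3197, -0.782, 0.5351]]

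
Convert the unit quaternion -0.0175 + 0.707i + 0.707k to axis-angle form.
axis = (√2/2, 0, √2/2), θ = 182°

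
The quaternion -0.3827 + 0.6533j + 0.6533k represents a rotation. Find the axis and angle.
axis = (0, √2/2, √2/2), θ = 5π/4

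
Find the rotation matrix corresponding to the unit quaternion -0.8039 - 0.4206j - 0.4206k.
[[0.2924, -0.6762, 0.6762], [0.6762, 0.6462, 0.3538], [-0.6762, 0.3538, 0.6462]]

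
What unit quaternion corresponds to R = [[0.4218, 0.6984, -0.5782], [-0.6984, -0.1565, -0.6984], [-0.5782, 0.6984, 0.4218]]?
0.6494 + 0.5377i - 0.5377k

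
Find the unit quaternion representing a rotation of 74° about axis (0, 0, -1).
0.7986 - 0.6018k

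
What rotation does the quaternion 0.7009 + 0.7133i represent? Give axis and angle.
axis = (1, 0, 0), θ = 91°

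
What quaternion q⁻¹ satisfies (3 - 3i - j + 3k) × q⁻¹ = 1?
0.1071 + 0.1071i + 0.0357j - 0.1071k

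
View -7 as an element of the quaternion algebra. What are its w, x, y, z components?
-7 + 0i + 0j + 0k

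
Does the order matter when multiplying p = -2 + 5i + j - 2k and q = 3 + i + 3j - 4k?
Yes: pq = -22 + 15i + 15j + 16k ≠ -22 + 11i - 21j - 12k = qp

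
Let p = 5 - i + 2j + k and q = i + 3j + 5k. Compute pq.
-10 + 12i + 21j + 20k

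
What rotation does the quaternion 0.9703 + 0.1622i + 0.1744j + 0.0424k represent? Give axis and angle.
axis = (0.6705, 0.7209, 0.1753), θ = 28°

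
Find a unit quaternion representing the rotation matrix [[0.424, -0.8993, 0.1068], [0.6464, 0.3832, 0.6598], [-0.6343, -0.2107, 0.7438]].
0.7986 - 0.2725i + 0.232j + 0.4839k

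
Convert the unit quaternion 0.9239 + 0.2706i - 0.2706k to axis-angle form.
axis = (√2/2, 0, -√2/2), θ = π/4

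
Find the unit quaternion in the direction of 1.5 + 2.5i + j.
0.4867 + 0.8111i + 0.3244j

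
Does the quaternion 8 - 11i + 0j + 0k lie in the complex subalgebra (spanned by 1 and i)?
Yes. The quaternion 8 - 11i has j- and k-coefficients y = z = 0, so it lies in the complex subalgebra spanned by 1 and i.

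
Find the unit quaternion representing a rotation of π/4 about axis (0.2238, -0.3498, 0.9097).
0.9239 + 0.0856i - 0.1339j + 0.3481k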